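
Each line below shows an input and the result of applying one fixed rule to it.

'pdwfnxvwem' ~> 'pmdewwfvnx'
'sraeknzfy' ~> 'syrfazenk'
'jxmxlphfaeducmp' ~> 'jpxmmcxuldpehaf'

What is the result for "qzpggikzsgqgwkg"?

What's happening: take characters alternately from the front and the back (1st, last, 2nd, 2nd-last, ...).
So "qzpggikzsgqgwkg" becomes "qgzkpwgggqigksz".

qgzkpwgggqigksz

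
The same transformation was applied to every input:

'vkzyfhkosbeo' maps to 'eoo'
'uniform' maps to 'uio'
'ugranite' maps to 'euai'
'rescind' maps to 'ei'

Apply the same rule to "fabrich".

ai

The pattern: move the last 2 characters to the front (rotate right by 2), then keep only the vowels.
Starting from "fabrich": after the first operation, "chfabri"; after the second, "ai".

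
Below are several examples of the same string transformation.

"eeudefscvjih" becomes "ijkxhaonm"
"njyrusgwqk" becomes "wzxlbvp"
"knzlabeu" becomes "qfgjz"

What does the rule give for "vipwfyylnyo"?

bkddqsdt

Looking at the pairs, the operation is to shift every letter 5 places forward in the alphabet (wrapping around), then delete the first 3 characters.
Applying both steps to "vipwfyylnyo": "anubkddqsdt", then "bkddqsdt".
(Check on "njyrusgwqk": → "sodwzxlbvp" → "wzxlbvp" ✓)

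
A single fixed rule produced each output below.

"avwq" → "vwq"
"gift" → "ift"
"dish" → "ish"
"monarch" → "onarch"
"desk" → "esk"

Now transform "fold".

old

Rule — delete the first character.
So "fold" becomes "old".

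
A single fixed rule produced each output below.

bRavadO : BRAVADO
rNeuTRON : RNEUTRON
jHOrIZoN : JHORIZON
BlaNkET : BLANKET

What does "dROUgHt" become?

The rule is to convert every letter to uppercase.
"dROUgHt" → "DROUGHT".

DROUGHT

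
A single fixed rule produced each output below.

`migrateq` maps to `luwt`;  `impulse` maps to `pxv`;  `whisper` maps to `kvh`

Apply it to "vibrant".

luq

Each output is the input with this applied: keep every other character starting from the second (positions 2nd, 4th, 6th, ...), then shift every letter 3 places forward in the alphabet (wrapping around).
Starting from "vibrant": after the first operation, "irn"; after the second, "luq".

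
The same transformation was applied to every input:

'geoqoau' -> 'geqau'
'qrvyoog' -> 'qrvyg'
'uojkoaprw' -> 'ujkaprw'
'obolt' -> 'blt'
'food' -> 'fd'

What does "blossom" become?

blssm

Looking at the pairs, the operation is to remove every "o".
For "blossom" the result is "blssm".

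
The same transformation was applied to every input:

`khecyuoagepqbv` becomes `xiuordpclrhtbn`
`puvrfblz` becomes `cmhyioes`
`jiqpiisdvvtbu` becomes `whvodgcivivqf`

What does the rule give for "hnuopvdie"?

uravhqbic

What's happening: shift every letter 13 places forward in the alphabet (wrapping around) — i.e. ROT13, then take characters alternately from the front and the back (1st, last, 2nd, 2nd-last, ...).
Starting from "hnuopvdie": after the first operation, "uahbciqvr"; after the second, "uravhqbic".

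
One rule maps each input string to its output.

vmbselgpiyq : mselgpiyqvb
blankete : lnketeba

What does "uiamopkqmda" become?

In each case the input is transformed by: move the first 2 characters to the end (rotate left by 2), then swap the first and last characters.
Applying both steps to "uiamopkqmda": "amopkqmdaui", then "imopkqmdaua".

imopkqmdaua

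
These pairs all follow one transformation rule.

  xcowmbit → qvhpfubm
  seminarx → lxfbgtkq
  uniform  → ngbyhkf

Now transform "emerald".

What's happening: shift every letter 7 places backward in the alphabet (wrapping around).
For "emerald" the result is "xfxktew".

xfxktew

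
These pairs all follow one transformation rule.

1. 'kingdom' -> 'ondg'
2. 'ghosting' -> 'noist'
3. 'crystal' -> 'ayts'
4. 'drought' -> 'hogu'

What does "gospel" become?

Looking at the pairs, the operation is to take characters alternately from the front and the back (1st, last, 2nd, 2nd-last, ...), then delete the first 3 characters.
"gospel" → "gloesp" → "esp".
(Check on "kingdom": → "kmiondg" → "ondg" ✓)

esp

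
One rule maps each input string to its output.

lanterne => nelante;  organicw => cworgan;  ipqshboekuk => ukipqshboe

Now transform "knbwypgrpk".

In each case the input is transformed by: move the last 3 characters to the front (rotate right by 3), then delete the first character.
On "knbwypgrpk": the first step gives "rpkknbwypg", and the second then gives "pkknbwypg".

pkknbwypg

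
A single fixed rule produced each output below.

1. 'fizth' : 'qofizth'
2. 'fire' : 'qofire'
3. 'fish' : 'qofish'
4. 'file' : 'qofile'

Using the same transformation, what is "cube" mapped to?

qocube

Looking at the pairs, the operation is to prepend "qo".
"cube" → "qocube".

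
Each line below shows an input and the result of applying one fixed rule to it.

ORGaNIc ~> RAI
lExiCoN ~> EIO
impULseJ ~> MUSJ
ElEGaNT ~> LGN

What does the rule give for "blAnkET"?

LNE

The transformation: keep every other character starting from the second (positions 2nd, 4th, 6th, ...), then convert every letter to uppercase.
For "blAnkET", step one produces "lnE"; step two turns that into "LNE".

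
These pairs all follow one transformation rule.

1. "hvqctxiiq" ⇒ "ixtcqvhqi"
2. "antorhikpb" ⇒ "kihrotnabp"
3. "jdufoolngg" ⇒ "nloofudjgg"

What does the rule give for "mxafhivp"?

ihfaxmpv

The transformation: reverse the string, then move the first 2 characters to the end (rotate left by 2).
Working it through for "mxafhivp": intermediate "pvihfaxm", final "ihfaxmpv".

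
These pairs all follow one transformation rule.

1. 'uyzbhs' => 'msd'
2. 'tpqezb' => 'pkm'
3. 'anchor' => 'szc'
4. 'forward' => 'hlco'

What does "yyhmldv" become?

xwog

Each output is the input with this applied: delete the first 3 characters, then shift every letter 11 places forward in the alphabet (wrapping around).
On "yyhmldv": the first step gives "mldv", and the second then gives "xwog".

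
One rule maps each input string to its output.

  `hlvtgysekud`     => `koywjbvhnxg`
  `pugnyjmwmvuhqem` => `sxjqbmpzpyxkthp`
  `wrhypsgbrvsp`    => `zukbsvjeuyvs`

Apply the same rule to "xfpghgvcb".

aisjkjyfe

Each output is the input with this applied: shift every letter 3 places forward in the alphabet (wrapping around).
Applying that to "xfpghgvcb" gives "aisjkjyfe".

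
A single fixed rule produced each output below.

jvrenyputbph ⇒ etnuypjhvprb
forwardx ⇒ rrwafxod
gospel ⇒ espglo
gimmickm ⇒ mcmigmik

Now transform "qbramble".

rbamqebl

Each output is the input with this applied: take characters alternately from the front and the back (1st, last, 2nd, 2nd-last, ...), then swap the front and back halves of the string.
On "qbramble": the first step gives "qeblrbam", and the second then gives "rbamqebl".
(Check on "forwardx": → "fxodrrwa" → "rrwafxod" ✓)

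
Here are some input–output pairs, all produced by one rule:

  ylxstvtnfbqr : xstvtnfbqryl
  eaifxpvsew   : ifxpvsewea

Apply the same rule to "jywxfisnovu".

In each case the input is transformed by: move the first 2 characters to the end (rotate left by 2).
On "jywxfisnovu" that produces "wxfisnovujy".

wxfisnovujy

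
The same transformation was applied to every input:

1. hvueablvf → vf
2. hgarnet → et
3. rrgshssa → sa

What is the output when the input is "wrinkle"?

Looking at the pairs, the operation is to keep only the last 2 characters.
Applying that to "wrinkle" gives "le".

le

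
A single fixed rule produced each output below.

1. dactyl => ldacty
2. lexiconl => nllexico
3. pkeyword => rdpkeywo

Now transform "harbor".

rharbo

Rule — swap the front and back halves of the string, then move the first 2 characters to the end (rotate left by 2).
For "harbor", step one produces "borhar"; step two turns that into "rharbo".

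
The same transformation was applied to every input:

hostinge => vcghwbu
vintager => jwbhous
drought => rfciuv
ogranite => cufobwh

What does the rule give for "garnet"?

uofbs

What's happening: delete the last character, then shift every letter 12 places backward in the alphabet (wrapping around).
"garnet" → "garne" → "uofbs".
(Check on "vintager": → "vintage" → "jwbhous" ✓)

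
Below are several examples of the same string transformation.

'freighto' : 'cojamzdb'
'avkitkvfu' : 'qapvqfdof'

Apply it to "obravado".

Looking at the pairs, the operation is to shift every letter 5 places backward in the alphabet (wrapping around), then move the last 3 characters to the front (rotate right by 3).
For "obravado" the result is "vyjjwmvq".

vyjjwmvq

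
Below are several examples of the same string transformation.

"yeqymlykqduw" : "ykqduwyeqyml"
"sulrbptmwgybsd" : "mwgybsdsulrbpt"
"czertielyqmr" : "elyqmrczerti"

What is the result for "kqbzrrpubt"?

rpubtkqbzr

The transformation: swap the front and back halves of the string.
Applying that to "kqbzrrpubt" gives "rpubtkqbzr".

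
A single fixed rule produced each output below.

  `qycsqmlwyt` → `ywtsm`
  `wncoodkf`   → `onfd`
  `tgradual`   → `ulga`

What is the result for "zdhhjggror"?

Looking at the pairs, the operation is to keep every other character starting from the second (positions 2nd, 4th, 6th, ...), then sort the characters into reverse alphabetical order.
Starting from "zdhhjggror": after the first operation, "dhgrr"; after the second, "rrhgd".

rrhgd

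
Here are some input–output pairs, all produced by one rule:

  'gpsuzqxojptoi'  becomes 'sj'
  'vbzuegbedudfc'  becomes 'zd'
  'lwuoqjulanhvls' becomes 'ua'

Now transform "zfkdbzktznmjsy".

The transformation: keep every other character starting from the first (positions 1st, 3rd, 5th, ...), then keep one character in every 3, starting at position 2 (positions 2nd, 5th, 8th, ...).
On "zfkdbzktznmjsy": the first step gives "zkbkzms", and the second then gives "kz".

kz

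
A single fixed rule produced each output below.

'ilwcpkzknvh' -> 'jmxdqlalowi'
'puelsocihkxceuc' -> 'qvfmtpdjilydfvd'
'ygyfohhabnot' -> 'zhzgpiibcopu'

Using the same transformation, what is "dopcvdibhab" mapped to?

The pattern: shift every letter 1 place forward in the alphabet (wrapping around).
Doing the same to "dopcvdibhab": "epqdwejcibc".

epqdwejcibc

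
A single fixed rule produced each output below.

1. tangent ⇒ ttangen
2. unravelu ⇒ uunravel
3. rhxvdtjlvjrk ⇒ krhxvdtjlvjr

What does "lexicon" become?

The pattern: move the last character to the front.
On "lexicon" that produces "nlexico".

nlexico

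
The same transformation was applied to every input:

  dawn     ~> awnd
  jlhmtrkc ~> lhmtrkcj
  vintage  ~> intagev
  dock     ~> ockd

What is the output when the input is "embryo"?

mbryoe

The transformation: move the first character to the end.
For "embryo" the result is "mbryoe".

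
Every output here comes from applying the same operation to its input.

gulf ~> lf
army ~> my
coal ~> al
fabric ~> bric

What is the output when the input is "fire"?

re

Looking at the pairs, the operation is to delete the first 2 characters.
Doing the same to "fire": "re".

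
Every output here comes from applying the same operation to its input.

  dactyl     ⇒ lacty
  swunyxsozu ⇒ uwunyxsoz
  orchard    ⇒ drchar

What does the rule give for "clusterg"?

gluster

The pattern: delete the first character, then move the last character to the front.
Working it through for "clusterg": intermediate "lusterg", final "gluster".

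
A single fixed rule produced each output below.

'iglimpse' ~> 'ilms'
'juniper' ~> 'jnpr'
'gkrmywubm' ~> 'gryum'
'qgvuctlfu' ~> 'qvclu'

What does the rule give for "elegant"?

eeat

The transformation: keep every other character starting from the first (positions 1st, 3rd, 5th, ...).
Applying that to "elegant" gives "eeat".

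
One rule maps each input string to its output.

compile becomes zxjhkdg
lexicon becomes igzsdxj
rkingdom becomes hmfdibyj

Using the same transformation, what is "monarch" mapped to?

chjivmx

Looking at the pairs, the operation is to shift every letter 5 places backward in the alphabet (wrapping around), then move the last character to the front.
For "monarch", step one produces "hjivmxc"; step two turns that into "chjivmx".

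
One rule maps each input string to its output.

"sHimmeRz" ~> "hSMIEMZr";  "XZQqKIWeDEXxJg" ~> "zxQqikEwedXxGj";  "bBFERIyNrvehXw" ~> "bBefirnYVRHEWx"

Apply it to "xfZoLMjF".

Each output is the input with this applied: swap each adjacent pair of characters (1↔2, 3↔4, ...), then flip the case of every letter.
On "xfZoLMjF": the first step gives "fxoZMLFj", and the second then gives "FXOzmlfJ".

FXOzmlfJ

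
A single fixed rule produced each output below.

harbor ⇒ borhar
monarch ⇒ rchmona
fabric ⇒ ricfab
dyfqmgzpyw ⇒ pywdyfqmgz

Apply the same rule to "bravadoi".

doibrava

Looking at the pairs, the operation is to move the last 3 characters to the front (rotate right by 3).
Doing the same to "bravadoi": "doibrava".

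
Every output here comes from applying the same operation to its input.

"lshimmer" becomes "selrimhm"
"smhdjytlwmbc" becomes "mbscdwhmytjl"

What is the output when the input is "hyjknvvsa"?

The transformation: swap each adjacent pair of characters (1↔2, 3↔4, ...), then take characters alternately from the front and the back (1st, last, 2nd, 2nd-last, ...).
For "hyjknvvsa", step one produces "yhkjvnsva"; step two turns that into "yahvksjnv".

yahvksjnv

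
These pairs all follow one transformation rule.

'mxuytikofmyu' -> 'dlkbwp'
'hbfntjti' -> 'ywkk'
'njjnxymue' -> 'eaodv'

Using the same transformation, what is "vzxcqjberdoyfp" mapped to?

mohsifw

Rule — keep every other character starting from the first (positions 1st, 3rd, 5th, ...), then shift every letter 9 places backward in the alphabet (wrapping around).
Starting from "vzxcqjberdoyfp": after the first operation, "vxqbrof"; after the second, "mohsifw".
(Check on "hbfntjti": → "hftt" → "ywkk" ✓)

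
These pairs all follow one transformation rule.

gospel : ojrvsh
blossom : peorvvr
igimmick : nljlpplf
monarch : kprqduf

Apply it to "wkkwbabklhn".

qznnzedenok

Rule — move the last character to the front, then shift every letter 3 places forward in the alphabet (wrapping around).
For "wkkwbabklhn", step one produces "nwkkwbabklh"; step two turns that into "qznnzedenok".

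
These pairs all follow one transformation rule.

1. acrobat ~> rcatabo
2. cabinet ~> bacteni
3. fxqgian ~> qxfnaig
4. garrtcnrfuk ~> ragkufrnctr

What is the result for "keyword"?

In each case the input is transformed by: move the first 3 characters to the end (rotate left by 3), then reverse the string.
On "keyword" that produces "yekdrow".
(Check on "garrtcnrfuk": → "rtcnrfukgar" → "ragkufrnctr" ✓)

yekdrow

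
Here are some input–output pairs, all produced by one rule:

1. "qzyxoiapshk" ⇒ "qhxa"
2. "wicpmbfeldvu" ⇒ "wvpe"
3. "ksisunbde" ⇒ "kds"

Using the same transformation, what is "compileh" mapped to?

cep

Looking at the pairs, the operation is to take characters alternately from the front and the back (1st, last, 2nd, 2nd-last, ...), then keep one character in every 3, starting at position 1 (positions 1st, 4th, 7th, ...).
Doing the same to "compileh": "cep".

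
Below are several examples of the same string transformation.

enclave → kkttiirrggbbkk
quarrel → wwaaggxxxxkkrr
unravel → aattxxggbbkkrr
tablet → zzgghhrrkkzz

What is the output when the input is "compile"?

The rule is to double every character, then shift every letter 6 places forward in the alphabet (wrapping around).
Starting from "compile": after the first operation, "ccoommppiillee"; after the second, "iiuussvvoorrkk".

iiuussvvoorrkk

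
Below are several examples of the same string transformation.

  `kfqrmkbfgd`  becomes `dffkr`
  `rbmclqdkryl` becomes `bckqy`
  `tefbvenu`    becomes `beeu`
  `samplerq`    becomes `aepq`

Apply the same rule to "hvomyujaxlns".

What's happening: keep every other character starting from the second (positions 2nd, 4th, 6th, ...), then sort the characters into alphabetical order.
Working it through for "hvomyujaxlns": intermediate "vmuals", final "almsuv".

almsuv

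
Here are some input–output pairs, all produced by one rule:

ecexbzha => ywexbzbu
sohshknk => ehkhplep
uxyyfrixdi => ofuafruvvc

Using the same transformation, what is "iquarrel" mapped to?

oobifnrx

What's happening: shift every letter 3 places backward in the alphabet (wrapping around), then swap the front and back halves of the string.
On "iquarrel" that produces "oobifnrx".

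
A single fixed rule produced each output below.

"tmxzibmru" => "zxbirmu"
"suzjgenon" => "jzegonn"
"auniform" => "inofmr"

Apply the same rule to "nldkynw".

The pattern: delete the first 2 characters, then swap each adjacent pair of characters (1↔2, 3↔4, ...).
Applying both steps to "nldkynw": "dkynw", then "kdnyw".

kdnyw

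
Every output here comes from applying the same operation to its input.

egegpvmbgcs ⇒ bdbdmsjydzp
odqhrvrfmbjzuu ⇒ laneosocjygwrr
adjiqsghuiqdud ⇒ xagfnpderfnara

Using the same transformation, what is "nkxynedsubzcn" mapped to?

khuvkbaprywzk

The transformation: shift every letter 3 places backward in the alphabet (wrapping around).
"nkxynedsubzcn" → "khuvkbaprywzk".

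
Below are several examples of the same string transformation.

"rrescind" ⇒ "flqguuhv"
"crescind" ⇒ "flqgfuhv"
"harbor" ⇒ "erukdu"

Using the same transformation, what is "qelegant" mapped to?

jdqwthoh

Rule — swap the front and back halves of the string, then shift every letter 3 places forward in the alphabet (wrapping around).
For "qelegant", step one produces "gantqele"; step two turns that into "jdqwthoh".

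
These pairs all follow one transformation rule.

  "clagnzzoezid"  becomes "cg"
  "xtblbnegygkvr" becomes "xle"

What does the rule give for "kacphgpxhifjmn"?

Rule — keep one character in every 3, starting at position 1 (positions 1st, 4th, 7th, ...), then delete the last 2 characters.
"kacphgpxhifjmn" → "kppim" → "kpp".

kpp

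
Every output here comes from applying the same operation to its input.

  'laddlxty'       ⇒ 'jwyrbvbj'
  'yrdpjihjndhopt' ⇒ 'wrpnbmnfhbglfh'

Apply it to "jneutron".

Looking at the pairs, the operation is to shift every letter 2 places backward in the alphabet (wrapping around), then take characters alternately from the front and the back (1st, last, 2nd, 2nd-last, ...).
"jneutron" → "hlcsrpml" → "hllmcpsr".

hllmcpsr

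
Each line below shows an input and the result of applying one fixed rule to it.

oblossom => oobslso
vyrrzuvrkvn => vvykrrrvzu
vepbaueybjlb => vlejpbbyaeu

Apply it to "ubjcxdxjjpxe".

In each case the input is transformed by: delete the last character, then take characters alternately from the front and the back (1st, last, 2nd, 2nd-last, ...).
"ubjcxdxjjpxe" → "uxbpjjcjxxd".
(Check on "vyrrzuvrkvn": → "vyrrzuvrkv" → "vvykrrrvzu" ✓)

uxbpjjcjxxd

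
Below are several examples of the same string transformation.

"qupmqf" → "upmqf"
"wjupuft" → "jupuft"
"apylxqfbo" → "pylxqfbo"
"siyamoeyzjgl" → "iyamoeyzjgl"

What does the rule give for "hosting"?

osting

The transformation: delete the first character.
Applying that to "hosting" gives "osting".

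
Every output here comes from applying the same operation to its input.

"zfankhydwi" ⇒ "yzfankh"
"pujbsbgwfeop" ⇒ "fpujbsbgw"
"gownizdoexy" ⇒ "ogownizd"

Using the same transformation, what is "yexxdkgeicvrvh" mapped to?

vyexxdkgeic

In each case the input is transformed by: delete the last 3 characters, then move the last character to the front.
On "yexxdkgeicvrvh" that produces "vyexxdkgeic".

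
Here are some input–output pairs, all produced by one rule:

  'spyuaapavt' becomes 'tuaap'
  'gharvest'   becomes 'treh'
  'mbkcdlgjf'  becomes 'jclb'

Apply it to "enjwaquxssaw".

wwqxsn

The transformation: keep every other character starting from the second (positions 2nd, 4th, 6th, ...), then swap the first and last characters.
Working it through for "enjwaquxssaw": intermediate "nwqxsw", final "wwqxsn".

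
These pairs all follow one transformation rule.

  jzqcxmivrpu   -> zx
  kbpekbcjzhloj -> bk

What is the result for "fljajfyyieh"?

The transformation: keep one character in every 3, starting at position 2 (positions 2nd, 5th, 8th, ...), then keep only the first 2 characters.
For "fljajfyyieh", step one produces "ljyh"; step two turns that into "lj".
(Check on "kbpekbcjzhloj": → "bkjl" → "bk" ✓)

lj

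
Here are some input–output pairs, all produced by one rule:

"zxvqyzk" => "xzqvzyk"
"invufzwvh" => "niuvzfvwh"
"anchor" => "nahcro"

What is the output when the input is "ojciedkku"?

joicdekku

Each output is the input with this applied: swap each adjacent pair of characters (1↔2, 3↔4, ...).
"ojciedkku" → "joicdekku".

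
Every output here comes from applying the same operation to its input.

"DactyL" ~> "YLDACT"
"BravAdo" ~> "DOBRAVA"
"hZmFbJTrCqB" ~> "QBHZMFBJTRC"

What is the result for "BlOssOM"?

The rule is to move the last 2 characters to the front (rotate right by 2), then convert every letter to uppercase.
For "BlOssOM", step one produces "OMBlOss"; step two turns that into "OMBLOSS".

OMBLOSS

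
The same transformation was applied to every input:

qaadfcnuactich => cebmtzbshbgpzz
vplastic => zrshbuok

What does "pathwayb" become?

gvzxaozs

Rule — shift every letter 1 place backward in the alphabet (wrapping around), then move the first 3 characters to the end (rotate left by 3).
Working it through for "pathwayb": intermediate "ozsgvzxa", final "gvzxaozs".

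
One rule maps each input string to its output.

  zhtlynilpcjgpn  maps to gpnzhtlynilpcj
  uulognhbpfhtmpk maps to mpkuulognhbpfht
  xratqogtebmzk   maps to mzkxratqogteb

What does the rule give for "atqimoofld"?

What's happening: move the last 3 characters to the front (rotate right by 3).
"atqimoofld" → "fldatqimoo".

fldatqimoo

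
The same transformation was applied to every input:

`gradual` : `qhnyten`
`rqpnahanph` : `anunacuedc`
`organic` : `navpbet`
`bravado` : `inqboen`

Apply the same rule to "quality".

yvgldhn

What's happening: shift every letter 13 places forward in the alphabet (wrapping around) — i.e. ROT13, then move the first 3 characters to the end (rotate left by 3).
For "quality", step one produces "dhnyvgl"; step two turns that into "yvgldhn".
(Check on "gradual": → "tenqhny" → "qhnyten" ✓)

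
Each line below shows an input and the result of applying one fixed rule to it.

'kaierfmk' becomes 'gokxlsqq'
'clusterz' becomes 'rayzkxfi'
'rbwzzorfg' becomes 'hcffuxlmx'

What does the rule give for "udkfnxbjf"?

Looking at the pairs, the operation is to move the first character to the end, then shift every letter 6 places forward in the alphabet (wrapping around).
Working it through for "udkfnxbjf": intermediate "dkfnxbjfu", final "jqltdhpla".

jqltdhpla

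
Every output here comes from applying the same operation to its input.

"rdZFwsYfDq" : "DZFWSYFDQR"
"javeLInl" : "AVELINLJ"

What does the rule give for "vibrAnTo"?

IBRANTOV

Rule — move the first character to the end, then convert every letter to uppercase.
Working it through for "vibrAnTo": intermediate "ibrAnTov", final "IBRANTOV".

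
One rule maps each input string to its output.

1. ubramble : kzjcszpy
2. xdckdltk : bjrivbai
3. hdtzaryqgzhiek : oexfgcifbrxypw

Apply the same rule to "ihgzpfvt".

Each output is the input with this applied: shift every letter 2 places backward in the alphabet (wrapping around), then swap the front and back halves of the string.
For "ihgzpfvt", step one produces "gfexndtr"; step two turns that into "ndtrgfex".

ndtrgfex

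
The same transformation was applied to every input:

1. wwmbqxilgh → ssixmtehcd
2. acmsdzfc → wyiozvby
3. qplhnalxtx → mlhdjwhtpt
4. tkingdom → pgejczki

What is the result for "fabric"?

The pattern: shift every letter 4 places backward in the alphabet (wrapping around).
Applying that to "fabric" gives "bwxney".

bwxney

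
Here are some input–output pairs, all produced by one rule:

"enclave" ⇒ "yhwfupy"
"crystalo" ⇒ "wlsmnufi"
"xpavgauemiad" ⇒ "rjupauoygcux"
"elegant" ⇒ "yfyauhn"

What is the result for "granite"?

aluhcny

The transformation: shift every letter 6 places backward in the alphabet (wrapping around).
"granite" → "aluhcny".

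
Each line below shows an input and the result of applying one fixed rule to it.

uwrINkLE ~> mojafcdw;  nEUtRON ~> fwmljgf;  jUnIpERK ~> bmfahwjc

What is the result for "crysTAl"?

ujqklsd

The pattern: shift every letter 8 places backward in the alphabet (wrapping around), then convert every letter to lowercase.
On "crysTAl": the first step gives "ujqkLSd", and the second then gives "ujqklsd".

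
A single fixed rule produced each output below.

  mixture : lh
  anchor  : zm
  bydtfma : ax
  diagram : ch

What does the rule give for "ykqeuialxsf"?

xj

Each output is the input with this applied: shift every letter 1 place backward in the alphabet (wrapping around), then keep only the first 2 characters.
So "ykqeuialxsf" becomes "xj".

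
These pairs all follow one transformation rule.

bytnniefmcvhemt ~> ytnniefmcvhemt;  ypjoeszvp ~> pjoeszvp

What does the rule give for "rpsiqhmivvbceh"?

psiqhmivvbceh

The rule is to delete the first character.
Applying that to "rpsiqhmivvbceh" gives "psiqhmivvbceh".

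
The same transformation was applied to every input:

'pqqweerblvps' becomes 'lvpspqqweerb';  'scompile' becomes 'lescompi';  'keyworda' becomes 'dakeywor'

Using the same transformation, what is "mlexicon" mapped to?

Rule — swap the front and back halves of the string, then move the first 2 characters to the end (rotate left by 2).
For "mlexicon", step one produces "iconmlex"; step two turns that into "onmlexic".

onmlexic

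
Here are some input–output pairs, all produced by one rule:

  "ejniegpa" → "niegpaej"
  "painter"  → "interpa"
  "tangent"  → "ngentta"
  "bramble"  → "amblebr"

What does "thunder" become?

The transformation: move the first 2 characters to the end (rotate left by 2).
Doing the same to "thunder": "underth".

underth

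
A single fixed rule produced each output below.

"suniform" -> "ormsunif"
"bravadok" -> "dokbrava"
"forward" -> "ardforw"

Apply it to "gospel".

In each case the input is transformed by: move the last 3 characters to the front (rotate right by 3).
On "gospel" that produces "pelgos".

pelgos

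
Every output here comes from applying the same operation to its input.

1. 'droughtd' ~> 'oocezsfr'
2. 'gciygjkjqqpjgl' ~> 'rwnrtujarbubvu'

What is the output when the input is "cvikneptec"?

nngptevayp

In each case the input is transformed by: take characters alternately from the front and the back (1st, last, 2nd, 2nd-last, ...), then shift every letter 11 places forward in the alphabet (wrapping around).
For "cvikneptec", step one produces "ccveitkpne"; step two turns that into "nngptevayp".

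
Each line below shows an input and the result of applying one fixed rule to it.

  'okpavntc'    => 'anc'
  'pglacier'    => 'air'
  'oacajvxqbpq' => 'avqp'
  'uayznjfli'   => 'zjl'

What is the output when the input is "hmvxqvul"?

Each output is the input with this applied: delete the first 3 characters, then keep every other character starting from the first (positions 1st, 3rd, 5th, ...).
On "hmvxqvul": the first step gives "xqvul", and the second then gives "xvl".

xvl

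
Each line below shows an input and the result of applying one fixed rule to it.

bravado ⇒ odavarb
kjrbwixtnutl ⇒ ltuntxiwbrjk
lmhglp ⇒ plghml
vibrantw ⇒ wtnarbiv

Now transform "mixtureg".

gerutxim

Each output is the input with this applied: reverse the string.
Doing the same to "mixtureg": "gerutxim".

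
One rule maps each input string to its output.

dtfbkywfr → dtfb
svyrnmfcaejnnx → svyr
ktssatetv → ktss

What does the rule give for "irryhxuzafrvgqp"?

Rule — keep only the first 4 characters.
Doing the same to "irryhxuzafrvgqp": "irry".

irry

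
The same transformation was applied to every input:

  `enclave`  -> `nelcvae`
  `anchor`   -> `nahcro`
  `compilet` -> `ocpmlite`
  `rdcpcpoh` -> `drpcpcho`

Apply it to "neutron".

Looking at the pairs, the operation is to swap each adjacent pair of characters (1↔2, 3↔4, ...).
So "neutron" becomes "entuorn".

entuorn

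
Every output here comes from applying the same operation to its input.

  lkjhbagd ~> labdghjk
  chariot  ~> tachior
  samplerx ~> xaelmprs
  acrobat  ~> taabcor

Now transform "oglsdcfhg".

The pattern: sort the characters into alphabetical order, then move the last character to the front.
On "oglsdcfhg": the first step gives "cdfgghlos", and the second then gives "scdfgghlo".

scdfgghlo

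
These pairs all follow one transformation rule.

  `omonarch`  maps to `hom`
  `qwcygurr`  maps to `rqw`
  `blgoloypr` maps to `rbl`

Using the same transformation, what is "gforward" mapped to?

dgf

The transformation: move the first 2 characters to the end (rotate left by 2), then keep only the last 3 characters.
"gforward" → "orwardgf" → "dgf".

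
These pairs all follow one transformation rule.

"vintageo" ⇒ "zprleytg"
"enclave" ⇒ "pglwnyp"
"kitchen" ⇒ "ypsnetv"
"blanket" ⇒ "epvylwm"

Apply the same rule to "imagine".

Looking at the pairs, the operation is to reverse the string, then shift every letter 11 places forward in the alphabet (wrapping around).
For "imagine", step one produces "enigami"; step two turns that into "pytrlxt".
(Check on "enclave": → "evalcne" → "pglwnyp" ✓)

pytrlxt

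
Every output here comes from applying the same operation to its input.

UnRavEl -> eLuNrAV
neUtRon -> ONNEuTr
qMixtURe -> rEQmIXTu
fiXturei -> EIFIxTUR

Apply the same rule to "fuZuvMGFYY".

The rule is to move the last 2 characters to the front (rotate right by 2), then flip the case of every letter.
For "fuZuvMGFYY", step one produces "YYfuZuvMGF"; step two turns that into "yyFUzUVmgf".

yyFUzUVmgf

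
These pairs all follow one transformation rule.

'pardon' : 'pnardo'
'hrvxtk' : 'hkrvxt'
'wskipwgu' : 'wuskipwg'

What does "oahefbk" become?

What's happening: swap the first and last characters, then move the last character to the front.
Starting from "oahefbk": after the first operation, "kahefbo"; after the second, "okahefb".

okahefb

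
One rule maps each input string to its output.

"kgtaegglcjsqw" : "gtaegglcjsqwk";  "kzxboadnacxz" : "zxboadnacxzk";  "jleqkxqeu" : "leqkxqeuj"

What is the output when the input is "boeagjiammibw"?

oeagjiammibwb

Looking at the pairs, the operation is to move the first character to the end.
"boeagjiammibw" → "oeagjiammibwb".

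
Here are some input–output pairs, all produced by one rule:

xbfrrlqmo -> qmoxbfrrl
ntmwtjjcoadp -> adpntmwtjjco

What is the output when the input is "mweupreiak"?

iakmweupre

In each case the input is transformed by: move the last 3 characters to the front (rotate right by 3).
On "mweupreiak" that produces "iakmweupre".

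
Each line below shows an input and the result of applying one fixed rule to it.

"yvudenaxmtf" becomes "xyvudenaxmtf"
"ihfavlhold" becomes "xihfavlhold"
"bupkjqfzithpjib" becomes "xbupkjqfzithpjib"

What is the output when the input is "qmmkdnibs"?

xqmmkdnibs

Looking at the pairs, the operation is to prepend "x".
On "qmmkdnibs" that produces "xqmmkdnibs".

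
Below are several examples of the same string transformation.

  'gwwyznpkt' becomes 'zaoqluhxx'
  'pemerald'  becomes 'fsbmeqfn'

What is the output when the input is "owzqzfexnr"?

ragfyospxa

Looking at the pairs, the operation is to move the first 3 characters to the end (rotate left by 3), then shift every letter 1 place forward in the alphabet (wrapping around).
Applying both steps to "owzqzfexnr": "qzfexnrowz", then "ragfyospxa".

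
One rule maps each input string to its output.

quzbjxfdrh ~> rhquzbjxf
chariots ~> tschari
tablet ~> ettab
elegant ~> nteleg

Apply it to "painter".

erpain

What's happening: move the last 3 characters to the front (rotate right by 3), then delete the first character.
On "painter": the first step gives "terpain", and the second then gives "erpain".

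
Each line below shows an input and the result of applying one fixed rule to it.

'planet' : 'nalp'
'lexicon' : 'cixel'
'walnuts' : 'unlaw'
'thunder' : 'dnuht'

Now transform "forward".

awrof

The transformation: delete the last 2 characters, then reverse the string.
On "forward": the first step gives "forwa", and the second then gives "awrof".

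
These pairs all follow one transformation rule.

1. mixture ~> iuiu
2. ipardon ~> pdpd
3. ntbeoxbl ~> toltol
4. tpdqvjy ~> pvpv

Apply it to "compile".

What's happening: keep one character in every 3, starting at position 2 (positions 2nd, 5th, 8th, ...), then write the whole string twice.
Doing the same to "compile": "oioi".
(Check on "tpdqvjy": → "pv" → "pvpv" ✓)

oioi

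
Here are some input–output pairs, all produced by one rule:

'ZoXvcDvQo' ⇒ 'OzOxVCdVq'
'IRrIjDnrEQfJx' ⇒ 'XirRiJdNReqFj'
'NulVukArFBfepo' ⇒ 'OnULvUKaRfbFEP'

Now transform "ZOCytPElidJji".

In each case the input is transformed by: move the last character to the front, then flip the case of every letter.
Applying both steps to "ZOCytPElidJji": "iZOCytPElidJj", then "IzocYTpeLIDjJ".
(Check on "NulVukArFBfepo": → "oNulVukArFBfep" → "OnULvUKaRfbFEP" ✓)

IzocYTpeLIDjJ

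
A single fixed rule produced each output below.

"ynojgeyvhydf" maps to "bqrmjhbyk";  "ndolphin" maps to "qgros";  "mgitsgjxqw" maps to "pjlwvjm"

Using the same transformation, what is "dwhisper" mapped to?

Each output is the input with this applied: shift every letter 3 places forward in the alphabet (wrapping around), then delete the last 3 characters.
On "dwhisper" that produces "gzklv".

gzklv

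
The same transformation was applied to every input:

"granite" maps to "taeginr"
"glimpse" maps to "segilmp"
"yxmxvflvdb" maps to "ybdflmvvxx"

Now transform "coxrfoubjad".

The transformation: sort the characters into alphabetical order, then move the last character to the front.
"coxrfoubjad" → "abcdfjoorux" → "xabcdfjooru".

xabcdfjooru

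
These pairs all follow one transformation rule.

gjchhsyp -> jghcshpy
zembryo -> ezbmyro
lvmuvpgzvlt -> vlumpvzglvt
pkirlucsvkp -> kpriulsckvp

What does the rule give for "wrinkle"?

rwnilke

Looking at the pairs, the operation is to swap each adjacent pair of characters (1↔2, 3↔4, ...).
So "wrinkle" becomes "rwnilke".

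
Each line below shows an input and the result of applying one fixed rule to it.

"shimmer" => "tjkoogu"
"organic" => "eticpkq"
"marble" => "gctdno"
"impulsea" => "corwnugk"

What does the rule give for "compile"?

The rule is to shift every letter 2 places forward in the alphabet (wrapping around), then swap the first and last characters.
Starting from "compile": after the first operation, "eqorkng"; after the second, "gqorkne".

gqorkne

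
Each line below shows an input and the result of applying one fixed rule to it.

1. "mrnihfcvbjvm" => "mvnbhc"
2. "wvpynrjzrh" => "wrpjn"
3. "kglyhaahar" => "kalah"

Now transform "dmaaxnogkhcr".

dcakxo

In each case the input is transformed by: keep every other character starting from the first (positions 1st, 3rd, 5th, ...), then take characters alternately from the front and the back (1st, last, 2nd, 2nd-last, ...).
Working it through for "dmaaxnogkhcr": intermediate "daxokc", final "dcakxo".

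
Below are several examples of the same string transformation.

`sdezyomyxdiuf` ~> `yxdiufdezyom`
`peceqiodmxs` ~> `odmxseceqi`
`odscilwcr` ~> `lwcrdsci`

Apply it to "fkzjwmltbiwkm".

tbiwkmkzjwml

In each case the input is transformed by: delete the first character, then swap the front and back halves of the string.
For "fkzjwmltbiwkm" the result is "tbiwkmkzjwml".
(Check on "peceqiodmxs": → "eceqiodmxs" → "odmxseceqi" ✓)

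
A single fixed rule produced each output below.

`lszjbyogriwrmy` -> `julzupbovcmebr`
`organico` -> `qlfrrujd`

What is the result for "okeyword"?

zrugrnhb

The rule is to shift every letter 3 places forward in the alphabet (wrapping around), then swap the front and back halves of the string.
"okeyword" → "rnhbzrug" → "zrugrnhb".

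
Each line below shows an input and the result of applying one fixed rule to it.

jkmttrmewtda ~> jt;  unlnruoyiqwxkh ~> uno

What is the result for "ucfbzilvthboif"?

The rule is to keep one character in every 3, starting at position 1 (positions 1st, 4th, 7th, ...), then delete the last 2 characters.
For "ucfbzilvthboif", step one produces "ublhi"; step two turns that into "ubl".
(Check on "jkmttrmewtda": → "jtmt" → "jt" ✓)

ubl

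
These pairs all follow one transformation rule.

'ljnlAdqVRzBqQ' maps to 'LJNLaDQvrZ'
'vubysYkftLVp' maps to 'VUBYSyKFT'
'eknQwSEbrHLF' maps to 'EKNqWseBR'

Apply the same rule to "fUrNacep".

FuRnA

In each case the input is transformed by: delete the last 3 characters, then flip the case of every letter.
Starting from "fUrNacep": after the first operation, "fUrNa"; after the second, "FuRnA".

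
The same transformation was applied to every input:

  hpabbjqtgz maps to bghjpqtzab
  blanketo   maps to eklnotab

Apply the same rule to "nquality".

The pattern: sort the characters into alphabetical order, then move the first 2 characters to the end (rotate left by 2).
On "nquality": the first step gives "ailnqtuy", and the second then gives "lnqtuyai".
(Check on "hpabbjqtgz": → "abbghjpqtz" → "bghjpqtzab" ✓)

lnqtuyai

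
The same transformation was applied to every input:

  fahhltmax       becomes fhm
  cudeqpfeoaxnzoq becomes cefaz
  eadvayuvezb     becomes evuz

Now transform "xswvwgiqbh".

xvih

Looking at the pairs, the operation is to keep one character in every 3, starting at position 1 (positions 1st, 4th, 7th, ...).
Applying that to "xswvwgiqbh" gives "xvih".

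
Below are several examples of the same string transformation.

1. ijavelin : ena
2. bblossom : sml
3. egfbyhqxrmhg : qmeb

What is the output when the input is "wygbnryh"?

nhg

What's happening: swap the front and back halves of the string, then keep one character in every 3, starting at position 1 (positions 1st, 4th, 7th, ...).
"wygbnryh" → "nhg".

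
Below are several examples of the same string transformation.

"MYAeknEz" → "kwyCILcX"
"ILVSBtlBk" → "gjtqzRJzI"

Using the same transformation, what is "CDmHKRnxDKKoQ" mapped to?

abKfipLVbiiMo

What's happening: shift every letter 2 places backward in the alphabet (wrapping around), then flip the case of every letter.
Working it through for "CDmHKRnxDKKoQ": intermediate "ABkFIPlvBIImO", final "abKfipLVbiiMo".
(Check on "MYAeknEz": → "KWYcilCx" → "kwyCILcX" ✓)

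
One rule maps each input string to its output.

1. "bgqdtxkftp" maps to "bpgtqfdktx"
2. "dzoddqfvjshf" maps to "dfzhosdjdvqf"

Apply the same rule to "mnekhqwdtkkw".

The rule is to take characters alternately from the front and the back (1st, last, 2nd, 2nd-last, ...).
"mnekhqwdtkkw" → "mwnkekkthdqw".

mwnkekkthdqw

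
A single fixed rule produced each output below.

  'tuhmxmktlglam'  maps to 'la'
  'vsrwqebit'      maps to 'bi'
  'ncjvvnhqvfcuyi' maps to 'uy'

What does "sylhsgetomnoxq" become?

ox

Rule — move the last character to the front, then keep only the last 2 characters.
"sylhsgetomnoxq" → "qsylhsgetomnox" → "ox".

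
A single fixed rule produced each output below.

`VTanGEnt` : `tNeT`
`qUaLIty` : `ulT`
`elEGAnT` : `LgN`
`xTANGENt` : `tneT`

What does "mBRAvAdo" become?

In each case the input is transformed by: keep every other character starting from the second (positions 2nd, 4th, 6th, ...), then flip the case of every letter.
"mBRAvAdo" → "BAAo" → "baaO".

baaO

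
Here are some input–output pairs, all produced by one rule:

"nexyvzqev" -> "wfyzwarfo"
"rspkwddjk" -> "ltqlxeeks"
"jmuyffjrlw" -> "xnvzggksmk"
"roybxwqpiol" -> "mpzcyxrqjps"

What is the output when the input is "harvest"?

The rule is to shift every letter 1 place forward in the alphabet (wrapping around), then swap the first and last characters.
Working it through for "harvest": intermediate "ibswftu", final "ubswfti".

ubswfti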